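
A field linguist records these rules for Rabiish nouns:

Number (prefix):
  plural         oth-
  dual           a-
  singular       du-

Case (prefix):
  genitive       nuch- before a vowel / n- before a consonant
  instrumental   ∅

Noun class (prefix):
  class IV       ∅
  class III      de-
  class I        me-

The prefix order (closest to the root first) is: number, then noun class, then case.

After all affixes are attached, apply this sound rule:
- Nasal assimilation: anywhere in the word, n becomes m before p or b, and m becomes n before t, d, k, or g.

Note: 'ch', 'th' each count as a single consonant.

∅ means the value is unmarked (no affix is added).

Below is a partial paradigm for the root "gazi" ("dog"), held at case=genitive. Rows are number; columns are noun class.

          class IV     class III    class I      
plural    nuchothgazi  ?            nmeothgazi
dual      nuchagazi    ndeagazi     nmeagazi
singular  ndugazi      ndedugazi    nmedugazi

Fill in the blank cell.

Attach number plural oth- → othgazi.
Attach noun class class III de- → deothgazi.
Attach case genitive n- (before consonant 'd') → ndeothgazi.
Nasal assimilation: no change.

ndeothgazi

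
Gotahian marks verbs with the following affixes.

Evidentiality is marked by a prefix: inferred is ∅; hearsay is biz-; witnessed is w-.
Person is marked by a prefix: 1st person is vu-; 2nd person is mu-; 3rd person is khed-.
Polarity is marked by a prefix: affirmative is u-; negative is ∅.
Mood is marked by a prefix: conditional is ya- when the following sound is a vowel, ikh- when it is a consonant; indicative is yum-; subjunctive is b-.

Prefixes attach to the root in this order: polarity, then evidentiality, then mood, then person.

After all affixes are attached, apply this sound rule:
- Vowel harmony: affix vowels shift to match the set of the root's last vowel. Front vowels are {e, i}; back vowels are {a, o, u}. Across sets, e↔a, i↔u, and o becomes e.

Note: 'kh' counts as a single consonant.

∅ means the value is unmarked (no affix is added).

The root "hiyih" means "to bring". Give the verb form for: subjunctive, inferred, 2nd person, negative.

mibhiyih

polarity = negative: zero marking, form stays hiyih.
evidentiality = inferred: zero marking, form stays hiyih.
Attach mood subjunctive b- → bhiyih.
Attach person 2nd person mu- → mubhiyih.
Apply vowel harmony: mubhiyih → mibhiyih.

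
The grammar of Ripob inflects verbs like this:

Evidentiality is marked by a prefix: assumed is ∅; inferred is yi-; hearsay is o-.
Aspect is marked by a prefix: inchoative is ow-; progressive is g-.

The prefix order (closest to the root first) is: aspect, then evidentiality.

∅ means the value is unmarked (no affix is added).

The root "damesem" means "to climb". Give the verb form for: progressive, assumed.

gdamesem

Attach aspect progressive g- → gdamesem.
evidentiality = assumed: zero marking, form stays gdamesem.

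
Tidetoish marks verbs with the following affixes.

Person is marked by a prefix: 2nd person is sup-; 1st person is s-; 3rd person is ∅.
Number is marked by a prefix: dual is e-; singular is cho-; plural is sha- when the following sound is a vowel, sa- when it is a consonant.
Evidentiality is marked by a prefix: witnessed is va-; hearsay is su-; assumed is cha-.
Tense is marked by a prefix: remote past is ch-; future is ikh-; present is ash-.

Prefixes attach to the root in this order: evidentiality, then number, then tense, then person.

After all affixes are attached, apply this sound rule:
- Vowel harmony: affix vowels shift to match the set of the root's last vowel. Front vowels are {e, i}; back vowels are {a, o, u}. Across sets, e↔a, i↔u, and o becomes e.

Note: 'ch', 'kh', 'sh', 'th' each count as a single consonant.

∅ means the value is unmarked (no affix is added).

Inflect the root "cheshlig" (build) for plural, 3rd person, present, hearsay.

Attach evidentiality hearsay su- → sucheshlig.
Attach number plural sa- (before consonant 's') → sasucheshlig.
Attach tense present ash- → ashsasucheshlig.
person = 3rd person: zero marking, form stays ashsasucheshlig.
Apply vowel harmony: ashsasucheshlig → eshsesicheshlig.

eshsesicheshlig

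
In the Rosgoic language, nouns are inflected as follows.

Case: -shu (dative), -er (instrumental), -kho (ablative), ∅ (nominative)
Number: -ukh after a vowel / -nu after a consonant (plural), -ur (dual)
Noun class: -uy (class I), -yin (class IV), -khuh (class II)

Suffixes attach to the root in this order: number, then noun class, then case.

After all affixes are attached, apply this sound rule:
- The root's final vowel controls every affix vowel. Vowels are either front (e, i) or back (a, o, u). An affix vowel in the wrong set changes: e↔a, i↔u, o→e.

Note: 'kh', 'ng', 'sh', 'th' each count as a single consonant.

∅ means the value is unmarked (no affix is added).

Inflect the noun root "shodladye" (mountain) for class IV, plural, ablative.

shodladyeikhyinkhe

Attach number plural -ukh (after vowel 'e') → shodladyeukh.
Attach noun class class IV -yin → shodladyeukhyin.
Attach case ablative -kho → shodladyeukhyinkho.
Apply vowel harmony: shodladyeukhyinkho → shodladyeikhyinkhe.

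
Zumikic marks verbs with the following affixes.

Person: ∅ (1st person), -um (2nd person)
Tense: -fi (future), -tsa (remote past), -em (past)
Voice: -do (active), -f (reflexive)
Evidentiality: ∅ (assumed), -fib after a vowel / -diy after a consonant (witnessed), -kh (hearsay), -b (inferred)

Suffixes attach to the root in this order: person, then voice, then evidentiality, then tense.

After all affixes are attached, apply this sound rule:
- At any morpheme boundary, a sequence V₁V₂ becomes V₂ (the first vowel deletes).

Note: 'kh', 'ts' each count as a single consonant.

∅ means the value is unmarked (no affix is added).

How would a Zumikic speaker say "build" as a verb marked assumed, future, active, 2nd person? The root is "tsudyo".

Attach person 2nd person -um → tsudyoum.
Attach voice active -do → tsudyoumdo.
evidentiality = assumed: zero marking, form stays tsudyoumdo.
Attach tense future -fi → tsudyoumdofi.
Apply vowel deletion: tsudyoumdofi → tsudyumdofi.

tsudyumdofi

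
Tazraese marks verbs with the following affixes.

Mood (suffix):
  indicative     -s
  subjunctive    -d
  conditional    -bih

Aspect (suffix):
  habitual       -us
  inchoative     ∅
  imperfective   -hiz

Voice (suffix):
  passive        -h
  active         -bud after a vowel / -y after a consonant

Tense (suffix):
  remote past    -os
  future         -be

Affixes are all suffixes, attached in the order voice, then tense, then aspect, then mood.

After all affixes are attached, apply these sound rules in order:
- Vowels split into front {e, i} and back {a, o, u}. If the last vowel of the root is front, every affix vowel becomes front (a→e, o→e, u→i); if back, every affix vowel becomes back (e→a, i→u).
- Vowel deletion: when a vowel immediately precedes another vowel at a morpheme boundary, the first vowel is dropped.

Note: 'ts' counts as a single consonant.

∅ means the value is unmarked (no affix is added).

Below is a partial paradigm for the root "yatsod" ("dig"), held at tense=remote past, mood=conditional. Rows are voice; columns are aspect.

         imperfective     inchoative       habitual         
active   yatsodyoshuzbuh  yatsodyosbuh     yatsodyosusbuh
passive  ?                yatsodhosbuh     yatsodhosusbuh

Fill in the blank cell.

yatsodhoshuzbuh

Attach voice passive -h → yatsodh.
Attach tense remote past -os → yatsodhos.
Attach aspect imperfective -hiz → yatsodhoshiz.
Attach mood conditional -bih → yatsodhoshizbih.
Apply vowel harmony: yatsodhoshizbih → yatsodhoshuzbuh.
Vowel deletion: no change.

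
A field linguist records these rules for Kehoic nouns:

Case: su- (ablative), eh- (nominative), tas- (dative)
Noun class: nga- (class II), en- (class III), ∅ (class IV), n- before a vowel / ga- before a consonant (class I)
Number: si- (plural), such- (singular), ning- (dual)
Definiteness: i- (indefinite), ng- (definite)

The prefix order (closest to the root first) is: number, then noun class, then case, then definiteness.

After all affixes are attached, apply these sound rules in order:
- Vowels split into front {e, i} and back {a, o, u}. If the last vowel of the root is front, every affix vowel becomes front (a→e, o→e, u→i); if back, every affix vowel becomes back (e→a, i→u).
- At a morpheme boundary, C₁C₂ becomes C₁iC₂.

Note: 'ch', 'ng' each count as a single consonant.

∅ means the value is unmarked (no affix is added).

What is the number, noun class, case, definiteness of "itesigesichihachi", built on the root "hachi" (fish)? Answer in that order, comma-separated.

singular, class I, dative, indefinite

Segment: i-tas-ga-such-hachi.
number: such- → singular.
noun class: n/ga- → class I.
case: tas- → dative.
definiteness: i- → indefinite.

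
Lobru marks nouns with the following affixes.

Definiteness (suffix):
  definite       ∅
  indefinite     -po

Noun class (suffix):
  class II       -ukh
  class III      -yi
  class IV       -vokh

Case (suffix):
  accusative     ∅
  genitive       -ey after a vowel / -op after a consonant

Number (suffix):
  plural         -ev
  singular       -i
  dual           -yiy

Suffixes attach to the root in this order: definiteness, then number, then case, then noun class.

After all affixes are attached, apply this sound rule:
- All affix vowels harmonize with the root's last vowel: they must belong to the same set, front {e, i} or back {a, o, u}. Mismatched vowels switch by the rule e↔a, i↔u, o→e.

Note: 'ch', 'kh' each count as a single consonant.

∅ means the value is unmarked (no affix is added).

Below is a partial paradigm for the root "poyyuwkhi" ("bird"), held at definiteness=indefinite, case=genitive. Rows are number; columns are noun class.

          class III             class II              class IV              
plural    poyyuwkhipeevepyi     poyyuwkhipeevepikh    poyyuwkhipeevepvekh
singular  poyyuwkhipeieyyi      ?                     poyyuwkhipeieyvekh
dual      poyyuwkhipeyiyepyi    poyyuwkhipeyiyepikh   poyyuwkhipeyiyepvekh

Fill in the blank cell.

poyyuwkhipeieyikh

Attach definiteness indefinite -po → poyyuwkhipo.
Attach number singular -i → poyyuwkhipoi.
Attach case genitive -ey (after vowel 'i') → poyyuwkhipoiey.
Attach noun class class II -ukh → poyyuwkhipoieyukh.
Apply vowel harmony: poyyuwkhipoieyukh → poyyuwkhipeieyikh.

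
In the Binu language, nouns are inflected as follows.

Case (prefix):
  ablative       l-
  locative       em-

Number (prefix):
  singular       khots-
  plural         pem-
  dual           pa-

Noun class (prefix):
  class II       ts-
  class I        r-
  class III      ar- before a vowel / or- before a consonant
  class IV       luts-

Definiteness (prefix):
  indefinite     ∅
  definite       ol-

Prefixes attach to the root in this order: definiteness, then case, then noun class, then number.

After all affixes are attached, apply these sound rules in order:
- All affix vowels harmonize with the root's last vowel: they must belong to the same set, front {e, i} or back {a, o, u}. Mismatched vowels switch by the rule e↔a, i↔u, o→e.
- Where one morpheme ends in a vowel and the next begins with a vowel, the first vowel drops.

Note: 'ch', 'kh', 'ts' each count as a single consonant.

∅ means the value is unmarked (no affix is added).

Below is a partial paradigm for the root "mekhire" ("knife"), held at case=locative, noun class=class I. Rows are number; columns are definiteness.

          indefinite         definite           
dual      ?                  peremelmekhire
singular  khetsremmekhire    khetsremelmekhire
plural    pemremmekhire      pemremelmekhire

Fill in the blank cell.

definiteness = indefinite: zero marking, form stays mekhire.
Attach case locative em- → emmekhire.
Attach noun class class I r- → remmekhire.
Attach number dual pa- → paremmekhire.
Apply vowel harmony: paremmekhire → peremmekhire.
Vowel deletion: no change.

peremmekhire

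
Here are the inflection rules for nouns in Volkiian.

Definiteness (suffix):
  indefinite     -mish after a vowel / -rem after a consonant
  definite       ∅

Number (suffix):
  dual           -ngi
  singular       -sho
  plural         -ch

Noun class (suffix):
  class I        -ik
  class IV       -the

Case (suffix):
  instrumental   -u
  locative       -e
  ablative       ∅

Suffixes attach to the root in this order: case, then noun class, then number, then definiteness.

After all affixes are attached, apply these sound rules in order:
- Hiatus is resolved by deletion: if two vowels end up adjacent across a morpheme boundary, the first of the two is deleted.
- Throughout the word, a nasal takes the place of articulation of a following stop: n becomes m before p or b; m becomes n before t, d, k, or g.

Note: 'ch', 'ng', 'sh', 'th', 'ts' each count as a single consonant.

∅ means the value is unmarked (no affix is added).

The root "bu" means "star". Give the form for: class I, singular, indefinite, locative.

bikshomish

Attach case locative -e → bue.
Attach noun class class I -ik → bueik.
Attach number singular -sho → bueiksho.
Attach definiteness indefinite -mish (after vowel 'o') → bueikshomish.
Apply vowel deletion: bueikshomish → bikshomish.
Nasal assimilation: no change.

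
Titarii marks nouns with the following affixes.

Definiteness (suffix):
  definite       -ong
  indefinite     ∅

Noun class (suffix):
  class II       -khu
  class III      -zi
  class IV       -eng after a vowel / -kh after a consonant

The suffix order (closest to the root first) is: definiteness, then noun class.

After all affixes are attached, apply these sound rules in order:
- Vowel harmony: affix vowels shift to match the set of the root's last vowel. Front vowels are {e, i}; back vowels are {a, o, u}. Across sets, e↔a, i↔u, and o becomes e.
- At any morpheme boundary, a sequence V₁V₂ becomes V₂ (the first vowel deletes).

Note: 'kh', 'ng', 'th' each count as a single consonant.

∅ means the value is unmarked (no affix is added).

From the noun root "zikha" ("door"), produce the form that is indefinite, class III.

zikhazu

definiteness = indefinite: zero marking, form stays zikha.
Attach noun class class III -zi → zikhazi.
Apply vowel harmony: zikhazi → zikhazu.
Vowel deletion: no change.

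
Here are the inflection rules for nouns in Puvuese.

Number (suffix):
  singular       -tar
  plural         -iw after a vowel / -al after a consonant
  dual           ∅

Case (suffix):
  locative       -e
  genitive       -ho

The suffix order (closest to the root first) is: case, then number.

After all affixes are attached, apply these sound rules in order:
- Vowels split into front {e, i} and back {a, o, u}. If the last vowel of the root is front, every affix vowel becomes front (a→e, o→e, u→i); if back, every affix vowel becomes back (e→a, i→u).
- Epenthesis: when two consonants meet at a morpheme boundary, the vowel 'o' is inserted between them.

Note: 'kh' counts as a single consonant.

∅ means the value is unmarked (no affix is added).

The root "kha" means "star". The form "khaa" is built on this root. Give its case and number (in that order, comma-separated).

locative, dual

Segment: kha-e.
case: -e → locative.
number: ∅ → dual.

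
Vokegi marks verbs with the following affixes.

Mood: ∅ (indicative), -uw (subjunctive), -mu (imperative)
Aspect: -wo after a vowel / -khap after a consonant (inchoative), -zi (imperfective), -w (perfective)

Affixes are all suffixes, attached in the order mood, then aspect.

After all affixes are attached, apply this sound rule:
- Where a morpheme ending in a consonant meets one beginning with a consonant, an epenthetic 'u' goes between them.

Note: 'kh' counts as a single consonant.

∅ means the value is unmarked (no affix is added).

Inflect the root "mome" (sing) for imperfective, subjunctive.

momeuwuzi

Attach mood subjunctive -uw → momeuw.
Attach aspect imperfective -zi → momeuwzi.
Apply epenthesis: momeuwzi → momeuwuzi.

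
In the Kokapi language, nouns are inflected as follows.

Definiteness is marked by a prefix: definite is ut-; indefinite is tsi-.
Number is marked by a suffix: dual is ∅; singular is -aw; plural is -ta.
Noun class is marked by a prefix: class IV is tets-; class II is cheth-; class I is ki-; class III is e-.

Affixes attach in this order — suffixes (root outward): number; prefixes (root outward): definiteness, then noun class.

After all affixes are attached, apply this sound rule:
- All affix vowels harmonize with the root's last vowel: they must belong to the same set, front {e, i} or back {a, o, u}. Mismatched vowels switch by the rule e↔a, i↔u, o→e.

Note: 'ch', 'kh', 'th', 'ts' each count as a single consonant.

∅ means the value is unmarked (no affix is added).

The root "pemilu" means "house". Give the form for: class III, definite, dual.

Attach definiteness definite ut- → utpemilu.
Attach noun class class III e- → eutpemilu.
number = dual: zero marking, form stays eutpemilu.
Apply vowel harmony: eutpemilu → autpemilu.

autpemilu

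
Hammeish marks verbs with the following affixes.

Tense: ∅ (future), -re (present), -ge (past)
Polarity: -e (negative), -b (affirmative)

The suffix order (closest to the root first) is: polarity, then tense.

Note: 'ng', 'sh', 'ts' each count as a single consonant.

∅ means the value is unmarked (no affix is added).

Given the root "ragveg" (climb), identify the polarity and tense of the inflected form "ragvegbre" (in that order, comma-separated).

Segment: ragveg-b-re.
polarity: -b → affirmative.
tense: -re → present.

affirmative, present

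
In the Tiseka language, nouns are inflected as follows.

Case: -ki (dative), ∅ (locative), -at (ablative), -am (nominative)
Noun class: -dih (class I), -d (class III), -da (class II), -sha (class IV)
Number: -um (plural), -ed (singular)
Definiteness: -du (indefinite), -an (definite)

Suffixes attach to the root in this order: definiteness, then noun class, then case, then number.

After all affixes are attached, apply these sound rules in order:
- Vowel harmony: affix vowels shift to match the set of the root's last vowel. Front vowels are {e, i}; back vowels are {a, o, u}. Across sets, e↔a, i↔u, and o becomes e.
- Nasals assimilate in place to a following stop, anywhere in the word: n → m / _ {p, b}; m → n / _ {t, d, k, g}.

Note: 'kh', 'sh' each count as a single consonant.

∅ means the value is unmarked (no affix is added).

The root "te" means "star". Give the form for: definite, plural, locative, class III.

teendim

Attach definiteness definite -an → tean.
Attach noun class class III -d → teand.
case = locative: zero marking, form stays teand.
Attach number plural -um → teandum.
Apply vowel harmony: teandum → teendim.
Nasal assimilation: no change.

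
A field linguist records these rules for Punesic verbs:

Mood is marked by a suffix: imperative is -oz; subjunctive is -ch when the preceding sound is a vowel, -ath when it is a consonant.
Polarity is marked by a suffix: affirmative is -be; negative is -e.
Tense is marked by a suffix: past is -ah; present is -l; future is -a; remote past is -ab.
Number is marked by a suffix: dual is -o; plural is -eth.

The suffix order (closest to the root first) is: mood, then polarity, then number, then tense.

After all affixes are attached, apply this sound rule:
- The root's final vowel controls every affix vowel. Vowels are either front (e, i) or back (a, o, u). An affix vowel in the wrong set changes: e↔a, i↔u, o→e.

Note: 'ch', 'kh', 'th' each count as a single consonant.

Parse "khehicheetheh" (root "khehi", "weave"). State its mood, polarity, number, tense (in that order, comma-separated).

Segment: khehi-ch-e-eth-ah.
mood: -ch/ath → subjunctive.
polarity: -e → negative.
number: -eth → plural.
tense: -ah → past.

subjunctive, negative, plural, past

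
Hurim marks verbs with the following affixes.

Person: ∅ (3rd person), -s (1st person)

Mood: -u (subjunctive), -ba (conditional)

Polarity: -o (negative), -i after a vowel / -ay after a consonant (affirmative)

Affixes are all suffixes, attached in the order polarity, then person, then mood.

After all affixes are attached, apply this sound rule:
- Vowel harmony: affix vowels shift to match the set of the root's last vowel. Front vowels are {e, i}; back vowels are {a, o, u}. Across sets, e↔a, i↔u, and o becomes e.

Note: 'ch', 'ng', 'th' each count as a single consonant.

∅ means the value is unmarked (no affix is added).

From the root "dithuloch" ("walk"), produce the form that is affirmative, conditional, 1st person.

dithulochaysba

Attach polarity affirmative -ay (after consonant 'ch') → dithulochay.
Attach person 1st person -s → dithulochays.
Attach mood conditional -ba → dithulochaysba.
Vowel harmony: no change.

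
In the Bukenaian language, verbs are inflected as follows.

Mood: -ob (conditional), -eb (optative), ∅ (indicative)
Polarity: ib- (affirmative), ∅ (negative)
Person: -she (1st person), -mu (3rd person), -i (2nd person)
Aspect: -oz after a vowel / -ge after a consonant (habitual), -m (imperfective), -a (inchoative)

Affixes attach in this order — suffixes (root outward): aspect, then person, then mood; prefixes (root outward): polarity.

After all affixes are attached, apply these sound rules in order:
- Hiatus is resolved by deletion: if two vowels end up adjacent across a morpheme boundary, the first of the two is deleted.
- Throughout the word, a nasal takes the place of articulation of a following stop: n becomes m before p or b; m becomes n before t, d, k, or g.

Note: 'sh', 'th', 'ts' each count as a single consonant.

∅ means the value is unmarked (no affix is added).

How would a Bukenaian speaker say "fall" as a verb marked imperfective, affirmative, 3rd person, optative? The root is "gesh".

ibgeshmmeb

Attach aspect imperfective -m → geshm.
Attach person 3rd person -mu → geshmmu.
Attach polarity affirmative ib- → ibgeshmmu.
Attach mood optative -eb → ibgeshmmueb.
Apply vowel deletion: ibgeshmmueb → ibgeshmmeb.
Nasal assimilation: no change.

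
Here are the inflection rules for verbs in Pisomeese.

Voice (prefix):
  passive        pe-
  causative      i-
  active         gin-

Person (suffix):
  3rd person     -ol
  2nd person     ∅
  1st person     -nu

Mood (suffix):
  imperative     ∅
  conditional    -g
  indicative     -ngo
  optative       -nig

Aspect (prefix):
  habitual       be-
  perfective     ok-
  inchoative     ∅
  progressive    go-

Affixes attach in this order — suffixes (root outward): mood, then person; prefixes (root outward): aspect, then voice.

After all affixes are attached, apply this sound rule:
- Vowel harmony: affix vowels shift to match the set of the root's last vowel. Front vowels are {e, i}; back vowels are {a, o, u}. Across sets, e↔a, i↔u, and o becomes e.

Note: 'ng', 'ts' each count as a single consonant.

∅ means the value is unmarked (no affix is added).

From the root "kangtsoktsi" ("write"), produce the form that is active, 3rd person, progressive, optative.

gingekangtsoktsinigel

Attach mood optative -nig → kangtsoktsinig.
Attach person 3rd person -ol → kangtsoktsinigol.
Attach aspect progressive go- → gokangtsoktsinigol.
Attach voice active gin- → gingokangtsoktsinigol.
Apply vowel harmony: gingokangtsoktsinigol → gingekangtsoktsinigel.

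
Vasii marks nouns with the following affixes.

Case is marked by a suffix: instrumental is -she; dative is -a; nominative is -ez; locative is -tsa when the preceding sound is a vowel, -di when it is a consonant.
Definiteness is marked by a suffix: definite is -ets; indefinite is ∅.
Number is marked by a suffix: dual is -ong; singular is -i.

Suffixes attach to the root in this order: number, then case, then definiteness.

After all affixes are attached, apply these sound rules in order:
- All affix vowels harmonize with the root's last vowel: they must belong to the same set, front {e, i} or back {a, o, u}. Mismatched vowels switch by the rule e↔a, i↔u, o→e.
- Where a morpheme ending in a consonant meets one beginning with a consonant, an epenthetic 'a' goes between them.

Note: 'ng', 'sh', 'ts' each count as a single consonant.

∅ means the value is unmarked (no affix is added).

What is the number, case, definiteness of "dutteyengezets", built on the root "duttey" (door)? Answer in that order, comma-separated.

Segment: duttey-ong-ez-ets.
number: -ong → dual.
case: -ez → nominative.
definiteness: -ets → definite.

dual, nominative, definite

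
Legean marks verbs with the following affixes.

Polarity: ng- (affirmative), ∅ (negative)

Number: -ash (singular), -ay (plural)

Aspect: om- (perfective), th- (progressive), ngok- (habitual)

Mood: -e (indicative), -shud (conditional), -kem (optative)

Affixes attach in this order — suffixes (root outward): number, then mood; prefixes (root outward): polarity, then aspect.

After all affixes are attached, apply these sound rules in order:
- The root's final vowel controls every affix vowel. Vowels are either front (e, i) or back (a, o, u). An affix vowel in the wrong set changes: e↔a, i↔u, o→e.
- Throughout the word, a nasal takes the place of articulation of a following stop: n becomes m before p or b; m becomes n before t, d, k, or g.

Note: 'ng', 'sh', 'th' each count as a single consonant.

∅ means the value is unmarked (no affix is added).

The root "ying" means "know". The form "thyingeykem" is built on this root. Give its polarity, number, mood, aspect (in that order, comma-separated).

negative, plural, optative, progressive

Segment: th-ying-ay-kem.
polarity: ∅ → negative.
number: -ay → plural.
mood: -kem → optative.
aspect: th- → progressive.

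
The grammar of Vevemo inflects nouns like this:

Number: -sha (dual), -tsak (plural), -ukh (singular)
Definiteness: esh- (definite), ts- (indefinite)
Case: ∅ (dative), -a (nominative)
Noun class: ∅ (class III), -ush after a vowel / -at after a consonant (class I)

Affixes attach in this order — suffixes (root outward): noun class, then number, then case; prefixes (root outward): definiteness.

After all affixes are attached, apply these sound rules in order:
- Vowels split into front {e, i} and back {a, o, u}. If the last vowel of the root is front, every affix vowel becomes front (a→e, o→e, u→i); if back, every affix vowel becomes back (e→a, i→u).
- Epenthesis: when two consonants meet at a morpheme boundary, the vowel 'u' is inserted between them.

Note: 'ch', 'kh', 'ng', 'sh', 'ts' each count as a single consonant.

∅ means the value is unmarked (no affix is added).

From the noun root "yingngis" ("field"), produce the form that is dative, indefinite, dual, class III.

noun class = class III: zero marking, form stays yingngis.
Attach definiteness indefinite ts- → tsyingngis.
Attach number dual -sha → tsyingngissha.
case = dative: zero marking, form stays tsyingngissha.
Apply vowel harmony: tsyingngissha → tsyingngisshe.
Apply epenthesis: tsyingngisshe → tsuyingngisushe.

tsuyingngisushe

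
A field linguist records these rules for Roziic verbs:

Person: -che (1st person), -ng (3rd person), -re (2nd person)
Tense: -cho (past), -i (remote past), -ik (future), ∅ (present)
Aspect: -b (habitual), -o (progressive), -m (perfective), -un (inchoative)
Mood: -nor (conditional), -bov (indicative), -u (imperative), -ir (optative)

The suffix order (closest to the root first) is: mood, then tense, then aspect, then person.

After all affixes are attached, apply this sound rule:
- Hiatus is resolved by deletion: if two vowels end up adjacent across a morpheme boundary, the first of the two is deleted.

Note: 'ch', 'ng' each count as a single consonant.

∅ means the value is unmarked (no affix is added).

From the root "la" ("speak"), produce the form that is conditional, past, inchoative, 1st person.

Attach mood conditional -nor → lanor.
Attach tense past -cho → lanorcho.
Attach aspect inchoative -un → lanorchoun.
Attach person 1st person -che → lanorchounche.
Apply vowel deletion: lanorchounche → lanorchunche.

lanorchunche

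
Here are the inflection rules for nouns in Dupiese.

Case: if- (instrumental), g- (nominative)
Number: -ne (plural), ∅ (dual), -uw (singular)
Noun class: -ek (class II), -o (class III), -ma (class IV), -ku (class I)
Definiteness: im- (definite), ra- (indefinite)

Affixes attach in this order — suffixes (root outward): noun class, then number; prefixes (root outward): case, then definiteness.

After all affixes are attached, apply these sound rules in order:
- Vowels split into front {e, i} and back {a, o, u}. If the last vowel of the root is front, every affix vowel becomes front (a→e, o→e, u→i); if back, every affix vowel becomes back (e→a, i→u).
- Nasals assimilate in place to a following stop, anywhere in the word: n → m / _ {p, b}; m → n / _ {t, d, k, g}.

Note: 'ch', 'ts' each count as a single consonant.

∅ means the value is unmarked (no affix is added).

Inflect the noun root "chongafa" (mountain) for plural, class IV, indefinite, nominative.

ragchongafamana

Attach case nominative g- → gchongafa.
Attach definiteness indefinite ra- → ragchongafa.
Attach noun class class IV -ma → ragchongafama.
Attach number plural -ne → ragchongafamane.
Apply vowel harmony: ragchongafamane → ragchongafamana.
Nasal assimilation: no change.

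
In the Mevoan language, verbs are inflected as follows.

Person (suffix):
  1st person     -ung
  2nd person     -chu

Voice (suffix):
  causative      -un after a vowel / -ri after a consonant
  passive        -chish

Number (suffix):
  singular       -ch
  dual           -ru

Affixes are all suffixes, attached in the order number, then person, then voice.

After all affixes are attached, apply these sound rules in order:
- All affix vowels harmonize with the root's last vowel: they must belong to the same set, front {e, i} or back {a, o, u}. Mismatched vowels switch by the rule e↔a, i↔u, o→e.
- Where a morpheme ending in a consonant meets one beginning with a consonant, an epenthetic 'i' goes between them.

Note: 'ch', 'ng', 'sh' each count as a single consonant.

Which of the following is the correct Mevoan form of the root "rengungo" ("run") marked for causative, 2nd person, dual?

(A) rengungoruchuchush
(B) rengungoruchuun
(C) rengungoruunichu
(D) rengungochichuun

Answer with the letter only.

B

Attach number dual -ru → rengungoru.
Attach person 2nd person -chu → rengungoruchu.
Attach voice causative -un (after vowel 'u') → rengungoruchuun.
Vowel harmony: no change.
Epenthesis: no change.
So the correct form is rengungoruchuun, option (B).
(C) rengungoruunichu is wrong: it has the affixes in the wrong order.
(D) rengungochichuun is wrong: it uses singular instead of dual for number.
(A) rengungoruchuchush is wrong: it uses passive instead of causative for voice.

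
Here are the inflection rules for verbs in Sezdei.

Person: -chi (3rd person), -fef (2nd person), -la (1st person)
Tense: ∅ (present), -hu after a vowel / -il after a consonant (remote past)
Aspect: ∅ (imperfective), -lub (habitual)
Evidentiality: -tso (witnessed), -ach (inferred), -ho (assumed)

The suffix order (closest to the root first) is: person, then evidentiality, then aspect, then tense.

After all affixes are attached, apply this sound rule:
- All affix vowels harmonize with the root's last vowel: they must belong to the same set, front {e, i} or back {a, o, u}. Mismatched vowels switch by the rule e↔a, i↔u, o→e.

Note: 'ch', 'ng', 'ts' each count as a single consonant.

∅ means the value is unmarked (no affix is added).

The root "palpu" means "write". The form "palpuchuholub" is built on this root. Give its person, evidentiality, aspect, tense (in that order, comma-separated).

3rd person, assumed, habitual, present

Segment: palpu-chi-ho-lub.
person: -chi → 3rd person.
evidentiality: -ho → assumed.
aspect: -lub → habitual.
tense: ∅ → present.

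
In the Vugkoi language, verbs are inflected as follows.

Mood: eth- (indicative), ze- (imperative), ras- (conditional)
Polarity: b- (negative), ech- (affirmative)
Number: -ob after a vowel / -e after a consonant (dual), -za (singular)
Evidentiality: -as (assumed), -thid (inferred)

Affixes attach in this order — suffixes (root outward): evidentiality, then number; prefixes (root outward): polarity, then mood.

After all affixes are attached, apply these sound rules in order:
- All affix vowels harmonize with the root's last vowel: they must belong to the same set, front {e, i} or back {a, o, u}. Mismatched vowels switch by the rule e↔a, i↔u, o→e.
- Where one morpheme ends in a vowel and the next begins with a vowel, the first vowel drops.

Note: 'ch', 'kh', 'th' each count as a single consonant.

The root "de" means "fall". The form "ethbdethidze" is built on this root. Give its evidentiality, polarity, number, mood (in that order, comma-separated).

inferred, negative, singular, indicative

Segment: eth-b-de-thid-za.
evidentiality: -thid → inferred.
polarity: b- → negative.
number: -za → singular.
mood: eth- → indicative.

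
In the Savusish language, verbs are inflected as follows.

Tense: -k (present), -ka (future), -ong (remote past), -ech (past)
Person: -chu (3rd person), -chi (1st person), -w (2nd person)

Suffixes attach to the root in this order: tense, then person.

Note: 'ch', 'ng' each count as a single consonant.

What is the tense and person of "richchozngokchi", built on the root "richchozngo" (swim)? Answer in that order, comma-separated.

present, 1st person

Segment: richchozngo-k-chi.
tense: -k → present.
person: -chi → 1st person.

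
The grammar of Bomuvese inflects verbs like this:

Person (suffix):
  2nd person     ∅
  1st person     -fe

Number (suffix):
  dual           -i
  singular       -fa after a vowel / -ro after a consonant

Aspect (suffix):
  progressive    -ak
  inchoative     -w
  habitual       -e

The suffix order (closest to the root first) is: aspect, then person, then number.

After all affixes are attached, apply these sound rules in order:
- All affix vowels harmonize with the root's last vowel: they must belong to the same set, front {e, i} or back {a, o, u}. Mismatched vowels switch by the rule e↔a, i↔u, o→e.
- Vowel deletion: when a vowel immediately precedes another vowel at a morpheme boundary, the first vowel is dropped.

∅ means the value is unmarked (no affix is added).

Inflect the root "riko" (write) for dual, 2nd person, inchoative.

rikowu

Attach aspect inchoative -w → rikow.
person = 2nd person: zero marking, form stays rikow.
Attach number dual -i → rikowi.
Apply vowel harmony: rikowi → rikowu.
Vowel deletion: no change.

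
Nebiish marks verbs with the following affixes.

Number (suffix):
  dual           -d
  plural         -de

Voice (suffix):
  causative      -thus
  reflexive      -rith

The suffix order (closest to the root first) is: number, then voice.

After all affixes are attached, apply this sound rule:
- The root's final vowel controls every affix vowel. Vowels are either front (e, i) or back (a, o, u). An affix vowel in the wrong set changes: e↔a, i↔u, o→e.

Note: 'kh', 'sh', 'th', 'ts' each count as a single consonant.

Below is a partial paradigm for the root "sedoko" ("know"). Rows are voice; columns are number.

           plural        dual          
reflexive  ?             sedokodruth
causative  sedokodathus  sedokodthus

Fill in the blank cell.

Attach number plural -de → sedokode.
Attach voice reflexive -rith → sedokoderith.
Apply vowel harmony: sedokoderith → sedokodaruth.

sedokodaruth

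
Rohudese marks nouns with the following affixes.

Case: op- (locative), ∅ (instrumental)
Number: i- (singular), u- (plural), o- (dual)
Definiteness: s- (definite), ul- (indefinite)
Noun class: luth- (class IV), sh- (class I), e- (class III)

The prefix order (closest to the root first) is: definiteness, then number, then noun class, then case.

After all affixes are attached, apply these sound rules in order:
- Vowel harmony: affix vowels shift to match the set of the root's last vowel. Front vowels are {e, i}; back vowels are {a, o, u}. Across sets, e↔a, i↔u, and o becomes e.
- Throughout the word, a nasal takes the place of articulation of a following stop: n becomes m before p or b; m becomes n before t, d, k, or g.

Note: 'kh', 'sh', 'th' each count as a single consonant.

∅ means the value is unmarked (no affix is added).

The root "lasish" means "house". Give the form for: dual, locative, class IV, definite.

eplitheslasish

Attach definiteness definite s- → slasish.
Attach number dual o- → oslasish.
Attach noun class class IV luth- → luthoslasish.
Attach case locative op- → opluthoslasish.
Apply vowel harmony: opluthoslasish → eplitheslasish.
Nasal assimilation: no change.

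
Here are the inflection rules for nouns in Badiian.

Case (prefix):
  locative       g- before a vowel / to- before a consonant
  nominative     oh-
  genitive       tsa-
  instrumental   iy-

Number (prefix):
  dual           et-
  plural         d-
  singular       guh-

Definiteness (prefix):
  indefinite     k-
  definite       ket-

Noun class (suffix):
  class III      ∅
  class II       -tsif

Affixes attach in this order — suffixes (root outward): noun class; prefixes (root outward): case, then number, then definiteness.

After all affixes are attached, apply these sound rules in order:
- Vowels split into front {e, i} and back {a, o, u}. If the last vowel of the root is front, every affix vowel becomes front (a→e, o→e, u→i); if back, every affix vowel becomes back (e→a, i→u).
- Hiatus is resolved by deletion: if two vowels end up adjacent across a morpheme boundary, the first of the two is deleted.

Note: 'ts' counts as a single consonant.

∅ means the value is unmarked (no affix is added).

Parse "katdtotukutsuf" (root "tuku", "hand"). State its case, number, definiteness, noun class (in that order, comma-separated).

Segment: ket-d-to-tuku-tsif.
case: g/to- → locative.
number: d- → plural.
definiteness: ket- → definite.
noun class: -tsif → class II.

locative, plural, definite, class II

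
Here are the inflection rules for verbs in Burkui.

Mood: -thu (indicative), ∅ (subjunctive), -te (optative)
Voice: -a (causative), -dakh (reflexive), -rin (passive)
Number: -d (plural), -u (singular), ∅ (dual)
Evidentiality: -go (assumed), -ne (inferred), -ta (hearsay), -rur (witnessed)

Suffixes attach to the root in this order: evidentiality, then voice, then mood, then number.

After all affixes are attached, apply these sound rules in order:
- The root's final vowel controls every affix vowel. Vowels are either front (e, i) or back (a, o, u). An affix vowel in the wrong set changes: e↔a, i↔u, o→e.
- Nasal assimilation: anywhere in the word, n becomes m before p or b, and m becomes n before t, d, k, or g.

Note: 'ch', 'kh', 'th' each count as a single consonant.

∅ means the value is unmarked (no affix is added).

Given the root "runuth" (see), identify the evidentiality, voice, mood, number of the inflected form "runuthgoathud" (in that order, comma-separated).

assumed, causative, indicative, plural

Segment: runuth-go-a-thu-d.
evidentiality: -go → assumed.
voice: -a → causative.
mood: -thu → indicative.
number: -d → plural.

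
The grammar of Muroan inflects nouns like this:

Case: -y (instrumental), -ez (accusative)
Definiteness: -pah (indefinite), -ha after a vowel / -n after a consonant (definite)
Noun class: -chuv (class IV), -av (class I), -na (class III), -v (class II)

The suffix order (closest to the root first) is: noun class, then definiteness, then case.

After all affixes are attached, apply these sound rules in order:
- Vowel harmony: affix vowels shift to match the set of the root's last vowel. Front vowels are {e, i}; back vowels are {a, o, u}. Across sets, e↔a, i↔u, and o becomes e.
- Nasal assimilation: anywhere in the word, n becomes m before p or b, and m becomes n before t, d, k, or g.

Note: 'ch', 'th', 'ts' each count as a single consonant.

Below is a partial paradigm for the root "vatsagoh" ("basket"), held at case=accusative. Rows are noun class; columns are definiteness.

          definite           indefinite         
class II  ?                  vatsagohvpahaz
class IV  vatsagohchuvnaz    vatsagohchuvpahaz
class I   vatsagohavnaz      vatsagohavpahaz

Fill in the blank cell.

Attach noun class class II -v → vatsagohv.
Attach definiteness definite -n (after consonant 'v') → vatsagohvn.
Attach case accusative -ez → vatsagohvnez.
Apply vowel harmony: vatsagohvnez → vatsagohvnaz.
Nasal assimilation: no change.

vatsagohvnaz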